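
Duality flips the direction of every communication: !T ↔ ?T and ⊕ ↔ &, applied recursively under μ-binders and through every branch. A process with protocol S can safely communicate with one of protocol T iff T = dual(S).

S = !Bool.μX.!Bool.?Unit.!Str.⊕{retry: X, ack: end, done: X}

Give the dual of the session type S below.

!Bool → ?Bool
  μX → μX  (μ self-dual)
    !Bool → ?Bool
      ?Unit → !Unit
        !Str → ?Str
          ⊕{retry,ack,done} → &{retry,ack,done}  (internal→external)
            [retry]
              X self-dual
            [ack]
              end self-dual
            [done]
              X self-dual

?Bool.μX.?Bool.!Unit.?Str.&{retry: X, ack: end, done: X}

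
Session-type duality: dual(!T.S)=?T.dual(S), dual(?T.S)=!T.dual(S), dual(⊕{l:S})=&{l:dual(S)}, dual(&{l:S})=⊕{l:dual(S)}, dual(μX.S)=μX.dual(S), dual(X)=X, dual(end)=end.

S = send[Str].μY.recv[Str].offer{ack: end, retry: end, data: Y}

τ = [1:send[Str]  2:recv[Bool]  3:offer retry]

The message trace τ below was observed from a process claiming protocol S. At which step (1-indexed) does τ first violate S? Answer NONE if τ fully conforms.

2

step 1: send[Str]  ok  now at μY.…
step 2: got recv[Bool], protocol expects recv[Str]  ✗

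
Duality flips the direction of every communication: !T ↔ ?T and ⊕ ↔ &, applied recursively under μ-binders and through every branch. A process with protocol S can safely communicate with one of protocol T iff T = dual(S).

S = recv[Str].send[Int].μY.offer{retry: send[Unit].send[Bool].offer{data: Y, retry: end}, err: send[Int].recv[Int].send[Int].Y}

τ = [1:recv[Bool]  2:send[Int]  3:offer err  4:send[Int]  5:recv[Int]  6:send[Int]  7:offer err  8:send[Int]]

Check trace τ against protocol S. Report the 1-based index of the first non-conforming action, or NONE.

@1 got recv[Bool], protocol expects recv[Str]  ✗

1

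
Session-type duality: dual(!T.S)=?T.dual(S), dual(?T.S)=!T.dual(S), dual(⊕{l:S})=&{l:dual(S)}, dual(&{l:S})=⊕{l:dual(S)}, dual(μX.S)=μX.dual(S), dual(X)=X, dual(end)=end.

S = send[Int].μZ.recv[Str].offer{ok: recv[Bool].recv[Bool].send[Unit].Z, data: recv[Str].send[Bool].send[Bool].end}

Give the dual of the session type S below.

send[Int] ↦ recv[Int]
  μZ ↦ μZ  (rec unchanged)
    recv[Str] ↦ send[Str]
      offer{ok,data} ↦ select{ok,data}  (&→⊕)
        [ok]
          recv[Bool] ↦ send[Bool]
            recv[Bool] ↦ send[Bool]
              send[Unit] ↦ recv[Unit]
                Z ↦ Z
        [data]
          recv[Str] ↦ send[Str]
            send[Bool] ↦ recv[Bool]
              send[Bool] ↦ recv[Bool]
                end ↦ end

recv[Int].μZ.send[Str].select{ok: send[Bool].send[Bool].recv[Unit].Z, data: send[Str].recv[Bool].recv[Bool].end}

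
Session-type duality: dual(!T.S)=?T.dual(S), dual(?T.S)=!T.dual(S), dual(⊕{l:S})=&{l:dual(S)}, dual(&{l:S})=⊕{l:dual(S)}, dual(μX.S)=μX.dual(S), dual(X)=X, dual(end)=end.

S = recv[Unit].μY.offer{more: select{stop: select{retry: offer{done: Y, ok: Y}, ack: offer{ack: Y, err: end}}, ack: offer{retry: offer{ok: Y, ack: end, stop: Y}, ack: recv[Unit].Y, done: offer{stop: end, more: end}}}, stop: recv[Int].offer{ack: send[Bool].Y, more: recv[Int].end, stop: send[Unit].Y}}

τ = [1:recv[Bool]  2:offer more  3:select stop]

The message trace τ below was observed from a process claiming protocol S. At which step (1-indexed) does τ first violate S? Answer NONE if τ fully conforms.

1

step 1: got recv[Bool], protocol expects recv[Unit]  ✗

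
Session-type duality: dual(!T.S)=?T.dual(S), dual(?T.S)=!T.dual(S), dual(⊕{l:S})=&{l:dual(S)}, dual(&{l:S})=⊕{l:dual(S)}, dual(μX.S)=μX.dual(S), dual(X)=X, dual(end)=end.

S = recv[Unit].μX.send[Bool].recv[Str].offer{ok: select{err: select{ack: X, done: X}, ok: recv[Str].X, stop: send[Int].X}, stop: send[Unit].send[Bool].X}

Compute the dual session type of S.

recv[Unit] ↦ send[Unit]
  μX ↦ μX  (μ self-dual)
    send[Bool] ↦ recv[Bool]
      recv[Str] ↦ send[Str]
        offer{ok,stop} ↦ select{ok,stop}  (external→internal)
          • ok:
            select{err,ok,stop} ↦ offer{err,ok,stop}  (⊕→&)
              • err:
                select{ack,done} ↦ offer{ack,done}  (⊕→&)
                  • ack:
                    dual(X) = X
                  • done:
                    dual(X) = X
              • ok:
                recv[Str] ↦ send[Str]
                  dual(X) = X
              • stop:
                send[Int] ↦ recv[Int]
                  dual(X) = X
          • stop:
            send[Unit] ↦ recv[Unit]
              send[Bool] ↦ recv[Bool]
                dual(X) = X

send[Unit].μX.recv[Bool].send[Str].select{ok: offer{err: offer{ack: X, done: X}, ok: send[Str].X, stop: recv[Int].X}, stop: recv[Unit].recv[Bool].X}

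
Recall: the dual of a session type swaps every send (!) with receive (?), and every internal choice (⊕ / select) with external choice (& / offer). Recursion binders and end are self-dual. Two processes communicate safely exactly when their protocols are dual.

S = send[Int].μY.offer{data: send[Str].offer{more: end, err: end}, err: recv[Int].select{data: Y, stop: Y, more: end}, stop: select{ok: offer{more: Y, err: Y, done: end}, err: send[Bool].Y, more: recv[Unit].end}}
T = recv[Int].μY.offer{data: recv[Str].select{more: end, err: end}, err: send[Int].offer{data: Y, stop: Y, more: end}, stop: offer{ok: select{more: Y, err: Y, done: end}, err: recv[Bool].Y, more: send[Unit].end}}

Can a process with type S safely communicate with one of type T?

NO

send[Int] ‖ recv[Int]  ok
  μY ‖ μY  ok (μ self-dual)
    offer{data,err,stop} ‖ offer{data,err,stop}  ✗ choice polarity not flipped — not dual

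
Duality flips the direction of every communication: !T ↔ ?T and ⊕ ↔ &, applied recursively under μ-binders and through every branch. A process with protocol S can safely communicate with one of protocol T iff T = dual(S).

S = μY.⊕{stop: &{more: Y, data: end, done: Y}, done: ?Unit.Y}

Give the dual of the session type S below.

μY → μY  (μ self-dual)
  ⊕{stop,done} → &{stop,done}  (internal→external)
    [stop]
      &{more,data,done} → ⊕{more,data,done}  (external→internal)
        [more]
          Y ↦ Y
        [data]
          end ↦ end
        [done]
          Y ↦ Y
    [done]
      ?Unit → !Unit
        Y ↦ Y

μY.&{stop: ⊕{more: Y, data: end, done: Y}, done: !Unit.Y}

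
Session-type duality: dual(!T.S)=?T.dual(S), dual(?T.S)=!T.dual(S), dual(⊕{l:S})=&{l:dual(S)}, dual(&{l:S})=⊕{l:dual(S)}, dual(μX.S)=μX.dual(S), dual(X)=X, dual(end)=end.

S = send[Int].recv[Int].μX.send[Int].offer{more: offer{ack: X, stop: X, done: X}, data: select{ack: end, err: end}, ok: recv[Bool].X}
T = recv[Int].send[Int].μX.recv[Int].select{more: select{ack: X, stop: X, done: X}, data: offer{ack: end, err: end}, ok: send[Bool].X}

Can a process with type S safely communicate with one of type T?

send[Int] vs recv[Int]  ok
  recv[Int] vs send[Int]  ok
    μX vs μX  ok (binder kept)
      send[Int] vs recv[Int]  ok
        offer{more,data,ok} vs select{more,data,ok}  ok same labels
          [more]
            offer{ack,stop,done} vs select{ack,stop,done}  ok same labels
              [ack]
                X vs X  ok
              [stop]
                X vs X  ok
              [done]
                X vs X  ok
          [data]
            select{ack,err} vs offer{ack,err}  ok same labels
              [ack]
                end vs end  ok
              [err]
                end vs end  ok
          [ok]
            recv[Bool] vs send[Bool]  ok
              X vs X  ok

YES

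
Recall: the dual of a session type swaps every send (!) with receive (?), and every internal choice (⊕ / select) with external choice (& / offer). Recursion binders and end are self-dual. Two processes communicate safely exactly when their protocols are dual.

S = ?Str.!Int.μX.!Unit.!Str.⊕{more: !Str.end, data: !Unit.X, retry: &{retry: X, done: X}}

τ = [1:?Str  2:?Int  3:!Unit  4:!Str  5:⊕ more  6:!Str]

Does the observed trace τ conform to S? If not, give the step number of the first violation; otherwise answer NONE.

2

[1] ?Str  ✓  residual = !Int.μX.…
[2] got ?Int, protocol expects !Int  ✗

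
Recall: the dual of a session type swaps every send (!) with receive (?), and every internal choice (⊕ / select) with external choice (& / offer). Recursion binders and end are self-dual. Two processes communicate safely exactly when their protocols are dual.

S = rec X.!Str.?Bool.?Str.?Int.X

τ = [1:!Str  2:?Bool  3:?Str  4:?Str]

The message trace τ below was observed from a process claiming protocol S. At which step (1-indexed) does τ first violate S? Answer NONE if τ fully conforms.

4

step 1: !Str  ✓  state: ?Bool.?Str.?Int.rec X.…
step 2: ?Bool  ✓  state: ?Str.?Int.rec X.…
step 3: ?Str  ✓  state: ?Int.rec X.…
step 4: got ?Str, protocol expects ?Int  ✗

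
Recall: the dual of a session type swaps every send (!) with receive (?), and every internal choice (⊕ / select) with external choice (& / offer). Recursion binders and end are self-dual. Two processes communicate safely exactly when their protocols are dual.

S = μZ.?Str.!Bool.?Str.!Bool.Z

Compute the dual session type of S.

μZ = μZ  (rec unchanged)
  ?Str = !Str
    !Bool = ?Bool
      ?Str = !Str
        !Bool = ?Bool
          Z ↦ Z

μZ.!Str.?Bool.!Str.?Bool.Z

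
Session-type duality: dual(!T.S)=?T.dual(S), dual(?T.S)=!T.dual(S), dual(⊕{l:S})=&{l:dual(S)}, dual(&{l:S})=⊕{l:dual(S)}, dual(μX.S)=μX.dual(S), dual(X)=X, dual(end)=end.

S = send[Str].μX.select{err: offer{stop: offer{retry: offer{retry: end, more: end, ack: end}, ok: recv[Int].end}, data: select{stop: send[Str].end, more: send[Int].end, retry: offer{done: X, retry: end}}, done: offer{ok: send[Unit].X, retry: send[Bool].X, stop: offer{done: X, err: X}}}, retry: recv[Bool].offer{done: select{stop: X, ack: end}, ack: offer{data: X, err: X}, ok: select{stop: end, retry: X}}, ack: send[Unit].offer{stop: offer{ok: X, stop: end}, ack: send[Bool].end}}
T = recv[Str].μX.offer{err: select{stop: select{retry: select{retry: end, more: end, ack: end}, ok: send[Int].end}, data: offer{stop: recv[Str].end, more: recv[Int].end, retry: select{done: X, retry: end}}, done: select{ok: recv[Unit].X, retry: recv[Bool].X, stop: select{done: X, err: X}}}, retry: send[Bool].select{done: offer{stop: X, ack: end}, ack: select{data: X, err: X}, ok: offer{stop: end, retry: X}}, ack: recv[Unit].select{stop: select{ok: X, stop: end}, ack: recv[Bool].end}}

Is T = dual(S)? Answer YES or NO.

send[Str] vs recv[Str]  match
  μX vs μX  match (rec unchanged)
    select{err,retry,ack} vs offer{err,retry,ack}  match labels match
      [err]
        offer{stop,data,done} vs select{stop,data,done}  match labels match
          [stop]
            offer{retry,ok} vs select{retry,ok}  match labels match
              [retry]
                offer{retry,more,ack} vs select{retry,more,ack}  match labels match
                  [retry]
                    end vs end  match
                  [more]
                    end vs end  match
                  [ack]
                    end vs end  match
              [ok]
                recv[Int] vs send[Int]  match
                  end vs end  match
          [data]
            select{stop,more,retry} vs offer{stop,more,retry}  match labels match
              [stop]
                send[Str] vs recv[Str]  match
                  end vs end  match
              [more]
                send[Int] vs recv[Int]  match
                  end vs end  match
              [retry]
                offer{done,retry} vs select{done,retry}  match labels match
                  [done]
                    X vs X  match
                  [retry]
                    end vs end  match
          [done]
            offer{ok,retry,stop} vs select{ok,retry,stop}  match labels match
              [ok]
                send[Unit] vs recv[Unit]  match
                  X vs X  match
              [retry]
                send[Bool] vs recv[Bool]  match
                  X vs X  match
              [stop]
                offer{done,err} vs select{done,err}  match labels match
                  [done]
                    X vs X  match
                  [err]
                    X vs X  match
      [retry]
        recv[Bool] vs send[Bool]  match
          offer{done,ack,ok} vs select{done,ack,ok}  match labels match
            [done]
              select{stop,ack} vs offer{stop,ack}  match labels match
                [stop]
                  X vs X  match
                [ack]
                  end vs end  match
            [ack]
              offer{data,err} vs select{data,err}  match labels match
                [data]
                  X vs X  match
                [err]
                  X vs X  match
            [ok]
              select{stop,retry} vs offer{stop,retry}  match labels match
                [stop]
                  end vs end  match
                [retry]
                  X vs X  match
      [ack]
        send[Unit] vs recv[Unit]  match
          offer{stop,ack} vs select{stop,ack}  match labels match
            [stop]
              offer{ok,stop} vs select{ok,stop}  match labels match
                [ok]
                  X vs X  match
                [stop]
                  end vs end  match
            [ack]
              send[Bool] vs recv[Bool]  match
                end vs end  match

YES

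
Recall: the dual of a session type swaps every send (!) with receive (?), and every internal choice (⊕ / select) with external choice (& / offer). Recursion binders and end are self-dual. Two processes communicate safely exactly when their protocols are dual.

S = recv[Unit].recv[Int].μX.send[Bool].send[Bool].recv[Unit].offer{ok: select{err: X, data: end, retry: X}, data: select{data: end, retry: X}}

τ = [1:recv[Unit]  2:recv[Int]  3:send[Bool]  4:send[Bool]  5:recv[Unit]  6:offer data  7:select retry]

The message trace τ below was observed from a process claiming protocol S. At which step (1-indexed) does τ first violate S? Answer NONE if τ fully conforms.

@1 recv[Unit]  ok  residual = recv[Int].μX.…
@2 recv[Int]  ok  residual = μX.…
@3 send[Bool]  ok  residual = send[Bool].recv[Unit].offer{ok: select{err: μX.…, data: end, retry: μX.…}, data: select{data: end, retry: μX.…}}
@4 send[Bool]  ok  residual = recv[Unit].offer{ok: select{err: μX.…, data: end, retry: μX.…}, data: select{data: end, retry: μX.…}}
@5 recv[Unit]  ok  residual = offer{ok: select{err: μX.…, data: end, retry: μX.…}, data: select{data: end, retry: μX.…}}
@6 offer data  ok  residual = select{data: end, retry: μX.…}
@7 select retry  ok  residual = μX.…
τ conforms to S (length 7)

NONE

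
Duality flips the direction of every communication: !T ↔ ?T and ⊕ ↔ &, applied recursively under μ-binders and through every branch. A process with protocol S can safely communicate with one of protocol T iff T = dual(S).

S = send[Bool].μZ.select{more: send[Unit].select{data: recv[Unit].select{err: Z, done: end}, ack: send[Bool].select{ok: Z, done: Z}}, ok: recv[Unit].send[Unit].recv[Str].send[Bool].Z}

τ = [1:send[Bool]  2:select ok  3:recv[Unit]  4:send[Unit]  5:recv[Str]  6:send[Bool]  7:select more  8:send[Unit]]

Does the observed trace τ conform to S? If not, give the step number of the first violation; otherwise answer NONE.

step 1: send[Bool]  ✓  residual = μZ.…
step 2: select ok  ✓  residual = recv[Unit].send[Unit].recv[Str].send[Bool].μZ.…
step 3: recv[Unit]  ✓  residual = send[Unit].recv[Str].send[Bool].μZ.…
step 4: send[Unit]  ✓  residual = recv[Str].send[Bool].μZ.…
step 5: recv[Str]  ✓  residual = send[Bool].μZ.…
step 6: send[Bool]  ✓  residual = μZ.…
step 7: select more  ✓  residual = send[Unit].select{data: recv[Unit].select{err: μZ.…, done: end}, ack: send[Bool].select{ok: μZ.…, done: μZ.…}}
step 8: send[Unit]  ✓  residual = select{data: recv[Unit].select{err: μZ.…, done: end}, ack: send[Bool].select{ok: μZ.…, done: μZ.…}}
τ conforms to S (length 8)

NONE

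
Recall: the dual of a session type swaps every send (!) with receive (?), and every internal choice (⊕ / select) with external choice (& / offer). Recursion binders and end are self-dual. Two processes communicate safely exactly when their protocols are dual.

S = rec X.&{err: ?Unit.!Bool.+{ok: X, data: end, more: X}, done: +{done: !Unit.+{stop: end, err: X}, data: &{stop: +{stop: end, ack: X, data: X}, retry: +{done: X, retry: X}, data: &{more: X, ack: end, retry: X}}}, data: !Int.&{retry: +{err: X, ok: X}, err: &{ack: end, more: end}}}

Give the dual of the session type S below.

rec X.+{err: !Unit.?Bool.&{ok: X, data: end, more: X}, done: &{done: ?Unit.&{stop: end, err: X}, data: +{stop: &{stop: end, ack: X, data: X}, retry: &{done: X, retry: X}, data: +{more: X, ack: end, retry: X}}}, data: ?Int.+{retry: &{err: X, ok: X}, err: +{ack: end, more: end}}}

rec X ↦ rec X  (μ self-dual)
  &{err,done,data} ↦ +{err,done,data}  (offer→select)
    [err]
      ?Unit ↦ !Unit
        !Bool ↦ ?Bool
          +{ok,data,more} ↦ &{ok,data,more}  (⊕→&)
            [ok]
              dual(X) = X
            [data]
              dual(end) = end
            [more]
              dual(X) = X
    [done]
      +{done,data} ↦ &{done,data}  (⊕→&)
        [done]
          !Unit ↦ ?Unit
            +{stop,err} ↦ &{stop,err}  (⊕→&)
              [stop]
                dual(end) = end
              [err]
                dual(X) = X
        [data]
          &{stop,retry,data} ↦ +{stop,retry,data}  (offer→select)
            [stop]
              +{stop,ack,data} ↦ &{stop,ack,data}  (⊕→&)
                [stop]
                  dual(end) = end
                [ack]
                  dual(X) = X
                [data]
                  dual(X) = X
            [retry]
              +{done,retry} ↦ &{done,retry}  (⊕→&)
                [done]
                  dual(X) = X
                [retry]
                  dual(X) = X
            [data]
              &{more,ack,retry} ↦ +{more,ack,retry}  (offer→select)
                [more]
                  dual(X) = X
                [ack]
                  dual(end) = end
                [retry]
                  dual(X) = X
    [data]
      !Int ↦ ?Int
        &{retry,err} ↦ +{retry,err}  (offer→select)
          [retry]
            +{err,ok} ↦ &{err,ok}  (⊕→&)
              [err]
                dual(X) = X
              [ok]
                dual(X) = X
          [err]
            &{ack,more} ↦ +{ack,more}  (offer→select)
              [ack]
                dual(end) = end
              [more]
                dual(end) = end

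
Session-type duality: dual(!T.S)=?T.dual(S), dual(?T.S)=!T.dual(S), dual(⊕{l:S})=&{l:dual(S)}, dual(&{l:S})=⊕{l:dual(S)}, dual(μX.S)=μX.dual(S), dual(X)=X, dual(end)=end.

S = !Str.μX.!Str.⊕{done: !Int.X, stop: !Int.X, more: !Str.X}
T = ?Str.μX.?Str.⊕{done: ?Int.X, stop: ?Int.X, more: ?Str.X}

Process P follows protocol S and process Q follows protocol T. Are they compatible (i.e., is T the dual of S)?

NO

!Str ‖ ?Str  ok
  μX ‖ μX  ok (rec unchanged)
    !Str ‖ ?Str  ok
      ⊕{done,stop,more} ‖ ⊕{done,stop,more}  ✗ choice polarity not flipped — not dual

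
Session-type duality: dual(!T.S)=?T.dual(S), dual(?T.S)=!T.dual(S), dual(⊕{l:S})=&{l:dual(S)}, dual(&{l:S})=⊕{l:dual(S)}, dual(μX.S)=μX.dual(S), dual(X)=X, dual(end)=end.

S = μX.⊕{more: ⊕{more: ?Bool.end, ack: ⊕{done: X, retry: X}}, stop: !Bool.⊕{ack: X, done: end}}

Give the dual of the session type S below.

μX.&{more: &{more: !Bool.end, ack: &{done: X, retry: X}}, stop: ?Bool.&{ack: X, done: end}}

μX ↦ μX  (μ self-dual)
  ⊕{more,stop} ↦ &{more,stop}  (⊕→&)
    [more]
      ⊕{more,ack} ↦ &{more,ack}  (⊕→&)
        [more]
          ?Bool ↦ !Bool
            dual(end) = end
        [ack]
          ⊕{done,retry} ↦ &{done,retry}  (⊕→&)
            [done]
              dual(X) = X
            [retry]
              dual(X) = X
    [stop]
      !Bool ↦ ?Bool
        ⊕{ack,done} ↦ &{ack,done}  (⊕→&)
          [ack]
            dual(X) = X
          [done]
            dual(end) = end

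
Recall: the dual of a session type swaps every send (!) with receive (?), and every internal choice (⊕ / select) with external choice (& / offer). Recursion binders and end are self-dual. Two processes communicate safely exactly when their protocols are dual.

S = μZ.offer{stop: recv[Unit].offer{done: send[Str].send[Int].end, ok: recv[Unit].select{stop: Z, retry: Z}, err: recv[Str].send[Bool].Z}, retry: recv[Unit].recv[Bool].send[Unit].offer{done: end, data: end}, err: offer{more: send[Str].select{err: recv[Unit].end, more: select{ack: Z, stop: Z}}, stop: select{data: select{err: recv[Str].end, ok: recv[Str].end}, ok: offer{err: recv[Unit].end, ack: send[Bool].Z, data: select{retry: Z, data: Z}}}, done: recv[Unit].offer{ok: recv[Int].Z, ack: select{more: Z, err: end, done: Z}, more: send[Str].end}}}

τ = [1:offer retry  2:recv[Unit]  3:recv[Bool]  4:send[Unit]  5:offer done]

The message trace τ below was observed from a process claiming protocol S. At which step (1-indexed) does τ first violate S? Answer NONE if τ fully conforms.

NONE

@1 offer retry  ok  now at recv[Unit].recv[Bool].send[Unit].offer{done: end, data: end}
@2 recv[Unit]  ok  now at recv[Bool].send[Unit].offer{done: end, data: end}
@3 recv[Bool]  ok  now at send[Unit].offer{done: end, data: end}
@4 send[Unit]  ok  now at offer{done: end, data: end}
@5 offer done  ok  now at end
τ conforms to S (length 5)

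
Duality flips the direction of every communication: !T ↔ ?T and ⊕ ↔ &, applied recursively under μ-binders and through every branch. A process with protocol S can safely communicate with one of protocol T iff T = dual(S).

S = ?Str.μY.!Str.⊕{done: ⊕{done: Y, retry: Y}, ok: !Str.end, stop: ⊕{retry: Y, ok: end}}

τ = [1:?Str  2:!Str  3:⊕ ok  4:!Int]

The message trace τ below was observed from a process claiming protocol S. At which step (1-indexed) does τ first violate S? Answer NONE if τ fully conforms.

4

[1] ?Str  ok  now at μY.…
[2] !Str  ok  now at ⊕{done: ⊕{done: μY.…, retry: μY.…}, ok: !Str.end, stop: ⊕{retry: μY.…, ok: end}}
[3] ⊕ ok  ok  now at !Str.end
[4] got !Int, protocol expects !Str  ✗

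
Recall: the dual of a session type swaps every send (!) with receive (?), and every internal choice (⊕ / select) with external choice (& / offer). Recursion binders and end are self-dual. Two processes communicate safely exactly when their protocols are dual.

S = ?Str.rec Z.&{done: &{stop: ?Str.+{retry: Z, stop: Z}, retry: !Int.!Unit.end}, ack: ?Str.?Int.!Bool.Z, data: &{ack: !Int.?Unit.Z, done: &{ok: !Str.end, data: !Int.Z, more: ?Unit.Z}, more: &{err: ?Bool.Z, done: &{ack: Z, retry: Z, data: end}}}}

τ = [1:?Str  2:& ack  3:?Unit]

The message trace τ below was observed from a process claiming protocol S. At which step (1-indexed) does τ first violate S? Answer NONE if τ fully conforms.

3

@1 ?Str  ok  residual = rec Z.…
@2 & ack  ok  residual = ?Str.?Int.!Bool.rec Z.…
@3 got ?Unit, protocol expects ?Str  ✗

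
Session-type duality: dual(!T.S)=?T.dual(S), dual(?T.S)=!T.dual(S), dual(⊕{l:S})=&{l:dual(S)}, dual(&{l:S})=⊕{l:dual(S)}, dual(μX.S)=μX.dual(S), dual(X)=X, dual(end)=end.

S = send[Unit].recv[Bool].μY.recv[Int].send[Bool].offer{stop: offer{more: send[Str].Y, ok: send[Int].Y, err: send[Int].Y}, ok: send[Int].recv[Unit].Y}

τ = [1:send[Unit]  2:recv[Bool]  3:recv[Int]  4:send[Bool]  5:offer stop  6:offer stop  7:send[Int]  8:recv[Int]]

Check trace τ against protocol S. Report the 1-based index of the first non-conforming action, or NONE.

6

@1 send[Unit]  match  state: recv[Bool].μY.…
@2 recv[Bool]  match  state: μY.…
@3 recv[Int]  match  state: send[Bool].offer{stop: offer{more: send[Str].μY.…, ok: send[Int].μY.…, err: send[Int].μY.…}, ok: send[Int].recv[Unit].μY.…}
@4 send[Bool]  match  state: offer{stop: offer{more: send[Str].μY.…, ok: send[Int].μY.…, err: send[Int].μY.…}, ok: send[Int].recv[Unit].μY.…}
@5 offer stop  match  state: offer{more: send[Str].μY.…, ok: send[Int].μY.…, err: send[Int].μY.…}
@6 got offer stop, protocol expects offer more or offer ok or offer err  ✗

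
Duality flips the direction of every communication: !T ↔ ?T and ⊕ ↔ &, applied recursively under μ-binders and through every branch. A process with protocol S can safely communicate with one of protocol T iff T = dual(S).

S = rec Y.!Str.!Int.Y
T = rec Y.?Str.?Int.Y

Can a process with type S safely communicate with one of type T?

rec Y | rec Y  match (rec unchanged)
  !Str | ?Str  match
    !Int | ?Int  match
      Y | Y  match

YES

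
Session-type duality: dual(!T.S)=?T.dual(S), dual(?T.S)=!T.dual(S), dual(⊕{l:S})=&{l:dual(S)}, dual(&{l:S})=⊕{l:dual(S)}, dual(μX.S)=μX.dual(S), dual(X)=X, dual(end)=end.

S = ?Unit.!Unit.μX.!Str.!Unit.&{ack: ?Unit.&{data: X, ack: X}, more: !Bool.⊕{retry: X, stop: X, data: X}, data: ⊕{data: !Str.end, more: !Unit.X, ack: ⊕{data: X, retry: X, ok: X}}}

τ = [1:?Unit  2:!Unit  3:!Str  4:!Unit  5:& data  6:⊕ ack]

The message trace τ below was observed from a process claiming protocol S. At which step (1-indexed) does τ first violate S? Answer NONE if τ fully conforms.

@1 ?Unit  ok  residual = !Unit.μX.…
@2 !Unit  ok  residual = μX.…
@3 !Str  ok  residual = !Unit.&{ack: ?Unit.&{data: μX.…, ack: μX.…}, more: !Bool.⊕{retry: μX.…, stop: μX.…, data: μX.…}, data: ⊕{data: !Str.end, more: !Unit.μX.…, ack: ⊕{data: μX.…, retry: μX.…, ok: μX.…}}}
@4 !Unit  ok  residual = &{ack: ?Unit.&{data: μX.…, ack: μX.…}, more: !Bool.⊕{retry: μX.…, stop: μX.…, data: μX.…}, data: ⊕{data: !Str.end, more: !Unit.μX.…, ack: ⊕{data: μX.…, retry: μX.…, ok: μX.…}}}
@5 & data  ok  residual = ⊕{data: !Str.end, more: !Unit.μX.…, ack: ⊕{data: μX.…, retry: μX.…, ok: μX.…}}
@6 ⊕ ack  ok  residual = ⊕{data: μX.…, retry: μX.…, ok: μX.…}
trace exhausted — no violation

NONE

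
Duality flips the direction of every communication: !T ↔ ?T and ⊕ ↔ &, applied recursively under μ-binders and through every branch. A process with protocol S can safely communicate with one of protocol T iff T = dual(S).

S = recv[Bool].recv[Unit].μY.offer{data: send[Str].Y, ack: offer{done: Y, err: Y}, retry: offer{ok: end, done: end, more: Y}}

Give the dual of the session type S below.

send[Bool].send[Unit].μY.select{data: recv[Str].Y, ack: select{done: Y, err: Y}, retry: select{ok: end, done: end, more: Y}}

recv[Bool] = send[Bool]
  recv[Unit] = send[Unit]
    μY = μY  (μ self-dual)
      offer{data,ack,retry} = select{data,ack,retry}  (&→⊕)
        • data:
          send[Str] = recv[Str]
            Y self-dual
        • ack:
          offer{done,err} = select{done,err}  (&→⊕)
            • done:
              Y self-dual
            • err:
              Y self-dual
        • retry:
          offer{ok,done,more} = select{ok,done,more}  (&→⊕)
            • ok:
              end self-dual
            • done:
              end self-dual
            • more:
              Y self-dual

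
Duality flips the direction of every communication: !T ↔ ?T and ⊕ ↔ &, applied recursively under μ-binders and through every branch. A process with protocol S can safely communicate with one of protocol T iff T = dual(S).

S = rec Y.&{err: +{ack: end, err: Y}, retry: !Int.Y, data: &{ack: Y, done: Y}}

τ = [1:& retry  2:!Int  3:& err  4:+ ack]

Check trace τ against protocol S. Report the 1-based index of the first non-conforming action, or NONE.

NONE

[1] & retry  ok  state: !Int.rec Y.…
[2] !Int  ok  state: rec Y.…
[3] & err  ok  state: +{ack: end, err: rec Y.…}
[4] + ack  ok  state: end
trace exhausted — no violation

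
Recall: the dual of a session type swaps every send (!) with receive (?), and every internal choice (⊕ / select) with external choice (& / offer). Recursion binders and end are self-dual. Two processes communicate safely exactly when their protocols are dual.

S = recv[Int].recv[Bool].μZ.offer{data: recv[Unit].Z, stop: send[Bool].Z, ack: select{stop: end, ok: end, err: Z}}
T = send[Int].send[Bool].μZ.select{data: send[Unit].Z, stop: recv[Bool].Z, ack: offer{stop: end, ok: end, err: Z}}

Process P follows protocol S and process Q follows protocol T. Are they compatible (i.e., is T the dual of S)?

recv[Int] ‖ send[Int]  ✓
  recv[Bool] ‖ send[Bool]  ✓
    μZ ‖ μZ  ✓ (rec unchanged)
      offer{data,stop,ack} ‖ select{data,stop,ack}  ✓ same labels
        case data:
          recv[Unit] ‖ send[Unit]  ✓
            Z ‖ Z  ✓
        case stop:
          send[Bool] ‖ recv[Bool]  ✓
            Z ‖ Z  ✓
        case ack:
          select{stop,ok,err} ‖ offer{stop,ok,err}  ✓ same labels
            case stop:
              end ‖ end  ✓
            case ok:
              end ‖ end  ✓
            case err:
              Z ‖ Z  ✓

YES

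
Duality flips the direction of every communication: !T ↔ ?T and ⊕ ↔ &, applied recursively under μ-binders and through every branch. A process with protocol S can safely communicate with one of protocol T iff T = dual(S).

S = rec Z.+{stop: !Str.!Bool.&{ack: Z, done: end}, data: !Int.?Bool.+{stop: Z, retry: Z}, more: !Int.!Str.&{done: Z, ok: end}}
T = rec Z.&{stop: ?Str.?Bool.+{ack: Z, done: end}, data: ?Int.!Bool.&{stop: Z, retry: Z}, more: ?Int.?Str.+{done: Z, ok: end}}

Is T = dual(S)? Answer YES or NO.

rec Z | rec Z  ✓ (μ self-dual)
  +{stop,data,more} | &{stop,data,more}  ✓ label sets agree
    case stop:
      !Str | ?Str  ✓
        !Bool | ?Bool  ✓
          &{ack,done} | +{ack,done}  ✓ label sets agree
            case ack:
              Z | Z  ✓
            case done:
              end | end  ✓
    case data:
      !Int | ?Int  ✓
        ?Bool | !Bool  ✓
          +{stop,retry} | &{stop,retry}  ✓ label sets agree
            case stop:
              Z | Z  ✓
            case retry:
              Z | Z  ✓
    case more:
      !Int | ?Int  ✓
        !Str | ?Str  ✓
          &{done,ok} | +{done,ok}  ✓ label sets agree
            case done:
              Z | Z  ✓
            case ok:
              end | end  ✓

YES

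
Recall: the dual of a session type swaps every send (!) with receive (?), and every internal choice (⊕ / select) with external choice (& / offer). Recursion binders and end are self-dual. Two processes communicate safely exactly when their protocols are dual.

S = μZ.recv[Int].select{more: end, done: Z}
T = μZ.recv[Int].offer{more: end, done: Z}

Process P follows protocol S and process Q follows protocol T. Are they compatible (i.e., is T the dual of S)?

NO

μZ vs μZ  ok (rec unchanged)
  recv[Int] vs recv[Int]  ✗ same direction on both sides — not dual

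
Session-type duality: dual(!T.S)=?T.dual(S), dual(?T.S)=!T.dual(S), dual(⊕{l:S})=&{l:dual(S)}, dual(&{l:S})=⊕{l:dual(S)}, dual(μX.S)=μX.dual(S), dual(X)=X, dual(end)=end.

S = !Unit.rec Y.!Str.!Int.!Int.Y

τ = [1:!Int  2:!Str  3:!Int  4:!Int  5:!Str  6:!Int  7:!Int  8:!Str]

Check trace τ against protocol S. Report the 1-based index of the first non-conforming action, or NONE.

1

step 1: got !Int, protocol expects !Unit  ✗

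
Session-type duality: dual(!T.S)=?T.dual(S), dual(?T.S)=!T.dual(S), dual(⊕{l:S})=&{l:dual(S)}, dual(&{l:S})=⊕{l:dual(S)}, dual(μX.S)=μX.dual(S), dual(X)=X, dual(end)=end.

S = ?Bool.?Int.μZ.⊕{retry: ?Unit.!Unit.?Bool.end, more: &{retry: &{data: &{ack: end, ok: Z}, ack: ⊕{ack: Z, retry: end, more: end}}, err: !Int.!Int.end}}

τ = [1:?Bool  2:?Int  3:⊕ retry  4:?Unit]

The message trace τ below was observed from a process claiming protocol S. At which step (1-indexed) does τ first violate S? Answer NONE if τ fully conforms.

step 1: ?Bool  ✓  state: ?Int.μZ.…
step 2: ?Int  ✓  state: μZ.…
step 3: ⊕ retry  ✓  state: ?Unit.!Unit.?Bool.end
step 4: ?Unit  ✓  state: !Unit.?Bool.end
trace exhausted — no violation

NONE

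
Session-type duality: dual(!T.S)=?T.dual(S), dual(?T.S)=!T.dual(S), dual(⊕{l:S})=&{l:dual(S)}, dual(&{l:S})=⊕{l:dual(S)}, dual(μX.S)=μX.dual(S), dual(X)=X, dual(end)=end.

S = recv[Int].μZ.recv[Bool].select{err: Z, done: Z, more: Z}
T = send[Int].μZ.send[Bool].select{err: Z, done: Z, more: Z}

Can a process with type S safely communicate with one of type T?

recv[Int] | send[Int]  match
  μZ | μZ  match (rec unchanged)
    recv[Bool] | send[Bool]  match
      select{err,done,more} | select{err,done,more}  ✗ choice polarity not flipped — not dual

NO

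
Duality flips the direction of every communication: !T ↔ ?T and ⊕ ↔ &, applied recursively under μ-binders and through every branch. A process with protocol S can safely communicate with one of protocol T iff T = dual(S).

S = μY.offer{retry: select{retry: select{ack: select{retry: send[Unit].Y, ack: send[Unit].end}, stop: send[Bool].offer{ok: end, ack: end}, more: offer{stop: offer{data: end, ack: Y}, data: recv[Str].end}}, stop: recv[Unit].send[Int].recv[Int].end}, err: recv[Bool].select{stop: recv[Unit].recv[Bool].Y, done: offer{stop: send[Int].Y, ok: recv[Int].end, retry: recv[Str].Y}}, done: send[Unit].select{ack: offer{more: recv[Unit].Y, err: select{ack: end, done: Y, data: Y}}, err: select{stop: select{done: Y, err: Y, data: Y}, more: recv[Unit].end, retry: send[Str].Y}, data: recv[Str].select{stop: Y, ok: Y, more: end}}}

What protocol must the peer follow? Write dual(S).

μY.select{retry: offer{retry: offer{ack: offer{retry: recv[Unit].Y, ack: recv[Unit].end}, stop: recv[Bool].select{ok: end, ack: end}, more: select{stop: select{data: end, ack: Y}, data: send[Str].end}}, stop: send[Unit].recv[Int].send[Int].end}, err: send[Bool].offer{stop: send[Unit].send[Bool].Y, done: select{stop: recv[Int].Y, ok: send[Int].end, retry: send[Str].Y}}, done: recv[Unit].offer{ack: select{more: send[Unit].Y, err: offer{ack: end, done: Y, data: Y}}, err: offer{stop: offer{done: Y, err: Y, data: Y}, more: send[Unit].end, retry: recv[Str].Y}, data: send[Str].offer{stop: Y, ok: Y, more: end}}}

μY → μY  (binder kept)
  offer{retry,err,done} → select{retry,err,done}  (offer→select)
    [retry]
      select{retry,stop} → offer{retry,stop}  (select→offer)
        [retry]
          select{ack,stop,more} → offer{ack,stop,more}  (select→offer)
            [ack]
              select{retry,ack} → offer{retry,ack}  (select→offer)
                [retry]
                  send[Unit] → recv[Unit]
                    Y self-dual
                [ack]
                  send[Unit] → recv[Unit]
                    end self-dual
            [stop]
              send[Bool] → recv[Bool]
                offer{ok,ack} → select{ok,ack}  (offer→select)
                  [ok]
                    end self-dual
                  [ack]
                    end self-dual
            [more]
              offer{stop,data} → select{stop,data}  (offer→select)
                [stop]
                  offer{data,ack} → select{data,ack}  (offer→select)
                    [data]
                      end self-dual
                    [ack]
                      Y self-dual
                [data]
                  recv[Str] → send[Str]
                    end self-dual
        [stop]
          recv[Unit] → send[Unit]
            send[Int] → recv[Int]
              recv[Int] → send[Int]
                end self-dual
    [err]
      recv[Bool] → send[Bool]
        select{stop,done} → offer{stop,done}  (select→offer)
          [stop]
            recv[Unit] → send[Unit]
              recv[Bool] → send[Bool]
                Y self-dual
          [done]
            offer{stop,ok,retry} → select{stop,ok,retry}  (offer→select)
              [stop]
                send[Int] → recv[Int]
                  Y self-dual
              [ok]
                recv[Int] → send[Int]
                  end self-dual
              [retry]
                recv[Str] → send[Str]
                  Y self-dual
    [done]
      send[Unit] → recv[Unit]
        select{ack,err,data} → offer{ack,err,data}  (select→offer)
          [ack]
            offer{more,err} → select{more,err}  (offer→select)
              [more]
                recv[Unit] → send[Unit]
                  Y self-dual
              [err]
                select{ack,done,data} → offer{ack,done,data}  (select→offer)
                  [ack]
                    end self-dual
                  [done]
                    Y self-dual
                  [data]
                    Y self-dual
          [err]
            select{stop,more,retry} → offer{stop,more,retry}  (select→offer)
              [stop]
                select{done,err,data} → offer{done,err,data}  (select→offer)
                  [done]
                    Y self-dual
                  [err]
                    Y self-dual
                  [data]
                    Y self-dual
              [more]
                recv[Unit] → send[Unit]
                  end self-dual
              [retry]
                send[Str] → recv[Str]
                  Y self-dual
          [data]
            recv[Str] → send[Str]
              select{stop,ok,more} → offer{stop,ok,more}  (select→offer)
                [stop]
                  Y self-dual
                [ok]
                  Y self-dual
                [more]
                  end self-dual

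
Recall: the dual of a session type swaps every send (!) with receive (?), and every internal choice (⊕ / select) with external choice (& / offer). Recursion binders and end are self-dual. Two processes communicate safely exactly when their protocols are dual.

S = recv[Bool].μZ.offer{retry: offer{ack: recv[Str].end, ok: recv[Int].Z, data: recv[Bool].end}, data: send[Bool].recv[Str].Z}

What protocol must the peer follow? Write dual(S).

send[Bool].μZ.select{retry: select{ack: send[Str].end, ok: send[Int].Z, data: send[Bool].end}, data: recv[Bool].send[Str].Z}

recv[Bool] → send[Bool]
  μZ → μZ  (binder kept)
    offer{retry,data} → select{retry,data}  (external→internal)
      • retry:
        offer{ack,ok,data} → select{ack,ok,data}  (external→internal)
          • ack:
            recv[Str] → send[Str]
              dual(end) = end
          • ok:
            recv[Int] → send[Int]
              dual(Z) = Z
          • data:
            recv[Bool] → send[Bool]
              dual(end) = end
      • data:
        send[Bool] → recv[Bool]
          recv[Str] → send[Str]
            dual(Z) = Z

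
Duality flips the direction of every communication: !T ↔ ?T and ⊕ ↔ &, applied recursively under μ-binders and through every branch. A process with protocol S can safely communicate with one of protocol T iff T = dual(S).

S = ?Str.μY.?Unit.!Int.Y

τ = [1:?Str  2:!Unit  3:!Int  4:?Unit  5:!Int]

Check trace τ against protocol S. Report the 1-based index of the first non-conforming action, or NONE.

2

[1] ?Str  ok  state: μY.…
[2] got !Unit, protocol expects ?Unit  ✗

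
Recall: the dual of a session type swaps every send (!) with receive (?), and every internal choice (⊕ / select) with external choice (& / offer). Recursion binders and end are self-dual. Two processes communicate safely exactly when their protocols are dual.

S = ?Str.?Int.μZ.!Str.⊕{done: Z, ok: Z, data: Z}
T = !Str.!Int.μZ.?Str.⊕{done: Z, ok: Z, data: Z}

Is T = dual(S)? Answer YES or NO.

NO

?Str | !Str  match
  ?Int | !Int  match
    μZ | μZ  match (μ self-dual)
      !Str | ?Str  match
        ⊕{done,ok,data} | ⊕{done,ok,data}  ✗ choice polarity not flipped — not dual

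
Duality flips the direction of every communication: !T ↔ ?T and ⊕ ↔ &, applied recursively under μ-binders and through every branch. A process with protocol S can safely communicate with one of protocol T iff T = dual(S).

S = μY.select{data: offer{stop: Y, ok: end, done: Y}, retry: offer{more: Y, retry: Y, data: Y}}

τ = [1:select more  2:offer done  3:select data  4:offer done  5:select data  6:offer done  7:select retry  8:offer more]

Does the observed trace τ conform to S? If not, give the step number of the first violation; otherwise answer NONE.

@1 got select more, protocol expects select data or select retry  ✗

1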